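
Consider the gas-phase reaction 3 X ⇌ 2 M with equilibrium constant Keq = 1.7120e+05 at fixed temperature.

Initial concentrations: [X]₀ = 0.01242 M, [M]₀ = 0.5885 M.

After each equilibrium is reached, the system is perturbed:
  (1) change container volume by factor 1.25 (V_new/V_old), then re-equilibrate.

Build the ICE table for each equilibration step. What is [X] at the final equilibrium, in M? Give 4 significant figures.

[X]_eq = 0.01089 M

Q₀ = 1.8077e+05 vs Keq = 1.7120e+05 ⇒ Q>K, reverse
Step 1:
                  X         M
  init      0.01242    0.5885
  Δ       2.2511e-04 -1.5007e-04
  eq        0.01265    0.5883
  solve Keq expr → x = -7.5036e-05; check Q = 1.7120e+05
Then change container volume by factor 1.25 (V_new/V_old).
Step 2:
                  X         M
  init      0.01012    0.4707
  Δ       7.7318e-04 -5.1545e-04
  eq        0.01089    0.4702
  solve Keq expr → x = -2.5773e-04; check Q = 1.7120e+05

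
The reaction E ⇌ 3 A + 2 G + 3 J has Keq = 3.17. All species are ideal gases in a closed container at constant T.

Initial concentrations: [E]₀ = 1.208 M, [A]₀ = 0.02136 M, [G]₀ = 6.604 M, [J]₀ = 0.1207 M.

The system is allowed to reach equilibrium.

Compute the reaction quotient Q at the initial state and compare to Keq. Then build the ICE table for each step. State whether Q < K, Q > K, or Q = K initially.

Q₀ = 6.1869e-07; Q < K (proceeds forward)

Q₀ = 6.1869e-07 vs Keq = 3.17 ⇒ Q<K, forward
Step 1:
                   E          A          G          J
  Initial      1.208    0.02136      6.604     0.1207
  Change      -0.189      0.567      0.378      0.567
  Equil        1.019     0.5884      6.982     0.6877
  solve Keq expr → x = 0.189; check Q = 3.17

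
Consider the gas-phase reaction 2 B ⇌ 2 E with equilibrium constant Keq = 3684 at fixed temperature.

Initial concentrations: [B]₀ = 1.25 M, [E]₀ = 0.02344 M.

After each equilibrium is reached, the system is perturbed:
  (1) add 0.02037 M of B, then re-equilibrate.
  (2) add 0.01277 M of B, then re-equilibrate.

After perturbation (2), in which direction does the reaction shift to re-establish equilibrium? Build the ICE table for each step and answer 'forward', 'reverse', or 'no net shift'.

Direction: forward

Q₀ = 3.5164e-04 vs Keq = 3684 ⇒ Q<K, forward
Step 1:
                   B          E
  I             1.25    0.02344
  C           -1.229      1.229
  E          0.02064      1.253
  solve Keq expr → x = 0.6147; check Q = 3684
Then add 0.02037 M of B.
Step 2:
                   B          E
  I          0.04101      1.253
  C         -0.02004    0.02004
  E          0.02097      1.273
  solve Keq expr → x = 0.01002; check Q = 3684
Then add 0.01277 M of B.
Step 3:
                   B          E
  I          0.03374      1.273
  C         -0.01256    0.01256
  E          0.02118      1.285
  solve Keq expr → x = 0.006282; check Q = 3684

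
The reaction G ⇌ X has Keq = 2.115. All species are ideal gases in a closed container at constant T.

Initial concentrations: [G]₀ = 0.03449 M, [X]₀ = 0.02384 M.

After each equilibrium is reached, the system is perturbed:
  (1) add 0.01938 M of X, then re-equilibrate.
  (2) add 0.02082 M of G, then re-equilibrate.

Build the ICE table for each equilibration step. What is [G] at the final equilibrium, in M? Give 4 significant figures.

[G]_eq = 0.03163 M

Q₀ = 0.6912 vs Keq = 2.115 ⇒ Q<K, forward
Step 1:
                   G          X
  Initial    0.03449    0.02384
  Change    -0.01576    0.01576
  Equil      0.01873     0.0396
  solve Keq expr → x = 0.01576; check Q = 2.115
Then add 0.01938 M of X.
Step 2:
                   G          X
  Initial    0.01873    0.05898
  Change    0.006222  -0.006222
  Equil      0.02495    0.05276
  solve Keq expr → x = -0.006222; check Q = 2.115
Then add 0.02082 M of G.
Step 3:
                   G          X
  Initial    0.04577    0.05276
  Change    -0.01414    0.01414
  Equil      0.03163     0.0669
  solve Keq expr → x = 0.01414; check Q = 2.115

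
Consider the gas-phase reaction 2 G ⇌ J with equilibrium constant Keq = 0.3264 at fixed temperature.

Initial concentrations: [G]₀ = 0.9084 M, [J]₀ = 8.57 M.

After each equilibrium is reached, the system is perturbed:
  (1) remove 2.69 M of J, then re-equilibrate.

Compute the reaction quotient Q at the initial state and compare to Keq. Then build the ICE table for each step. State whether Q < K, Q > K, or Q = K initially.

Q₀ = 10.39 vs Keq = 0.3264 ⇒ Q>K, reverse
Step 1:
                    G           J
  I            0.9084        8.57
  C             3.639       -1.82
  E             4.548        6.75
  solve Keq expr → x = -1.82; check Q = 0.3264
Then remove 2.69 M of J.
Step 2:
                    G           J
  I             4.548        4.06
  C           -0.8423      0.4211
  E             3.705       4.481
  solve Keq expr → x = 0.4211; check Q = 0.3264

Q₀ = 10.39; Q > K (proceeds reverse)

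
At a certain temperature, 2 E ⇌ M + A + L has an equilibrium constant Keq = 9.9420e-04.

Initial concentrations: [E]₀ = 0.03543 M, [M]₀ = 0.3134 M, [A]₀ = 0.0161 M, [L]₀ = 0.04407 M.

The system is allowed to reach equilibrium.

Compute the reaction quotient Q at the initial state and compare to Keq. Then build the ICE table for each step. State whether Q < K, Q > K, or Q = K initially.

Q₀ = 0.1771 vs Keq = 9.9420e-04 ⇒ Q>K, reverse
Step 1:
                  E         M         A         L
  init      0.03543    0.3134    0.0161   0.04407
  Δ         0.03116  -0.01558  -0.01558  -0.01558
  eq        0.06659    0.2978 5.1959e-04   0.02849
  solve Keq expr → x = -0.01558; check Q = 9.9420e-04

Q₀ = 0.1771; Q > K (proceeds reverse)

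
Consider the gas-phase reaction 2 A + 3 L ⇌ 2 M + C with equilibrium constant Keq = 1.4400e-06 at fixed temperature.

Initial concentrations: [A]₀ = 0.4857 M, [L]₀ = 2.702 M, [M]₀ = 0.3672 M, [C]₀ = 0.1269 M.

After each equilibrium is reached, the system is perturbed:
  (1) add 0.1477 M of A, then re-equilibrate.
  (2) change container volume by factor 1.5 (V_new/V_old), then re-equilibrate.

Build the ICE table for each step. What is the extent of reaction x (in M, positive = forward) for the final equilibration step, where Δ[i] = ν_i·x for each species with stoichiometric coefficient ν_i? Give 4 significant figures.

x = -8.2985e-04 M

Q₀ = 0.003677 vs Keq = 1.4400e-06 ⇒ Q>K, reverse
Step 1:
                  A         L         M         C
  init       0.4857     2.702    0.3672    0.1269
  Δ          0.2505    0.3757   -0.2505   -0.1252
  eq         0.7362     3.078    0.1167  0.001669
  solve Keq expr → x = -0.1252; check Q = 1.4400e-06
Then add 0.1477 M of A.
Step 2:
                  A         L         M         C
  init       0.8839     3.078    0.1167  0.001669
  Δ       -0.001342 -0.002013  0.001342 6.7095e-04
  eq         0.8825     3.076    0.1181   0.00234
  solve Keq expr → x = 6.7095e-04; check Q = 1.4400e-06
Then change container volume by factor 1.5 (V_new/V_old).
Step 3:
                  A         L         M         C
  init       0.5883      2.05   0.07872   0.00156
  Δ         0.00166   0.00249  -0.00166 -8.2985e-04
  eq           0.59     2.053   0.07706 7.3036e-04
  solve Keq expr → x = -8.2985e-04; check Q = 1.4400e-06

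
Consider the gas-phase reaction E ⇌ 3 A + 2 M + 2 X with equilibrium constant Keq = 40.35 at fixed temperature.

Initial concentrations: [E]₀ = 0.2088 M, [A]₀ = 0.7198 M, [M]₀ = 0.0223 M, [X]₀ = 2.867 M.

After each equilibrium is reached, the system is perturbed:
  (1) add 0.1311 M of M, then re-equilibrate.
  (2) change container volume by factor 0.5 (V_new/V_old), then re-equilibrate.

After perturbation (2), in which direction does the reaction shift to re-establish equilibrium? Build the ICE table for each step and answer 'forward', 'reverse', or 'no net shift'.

Direction: reverse

Q₀ = 0.007301 vs Keq = 40.35 ⇒ Q<K, forward
Step 1:
                   E          A          M          X
  I           0.2088     0.7198     0.0223      2.867
  C          -0.1589     0.4768     0.3179     0.3179
  E          0.04985      1.197     0.3402      3.185
  solve Keq expr → x = 0.1589; check Q = 40.35
Then add 0.1311 M of M.
Step 2:
                   E          A          M          X
  I          0.04985      1.197     0.4713      3.185
  C          0.01871   -0.05613   -0.03742   -0.03742
  E          0.06856      1.141     0.4339      3.147
  solve Keq expr → x = -0.01871; check Q = 40.35
Then change container volume by factor 0.5 (V_new/V_old).
Step 3:
                   E          A          M          X
  I           0.1371      2.281     0.8677      6.295
  C           0.2521    -0.7563    -0.5042    -0.5042
  E           0.3892      1.525     0.3635      5.791
  solve Keq expr → x = -0.2521; check Q = 40.35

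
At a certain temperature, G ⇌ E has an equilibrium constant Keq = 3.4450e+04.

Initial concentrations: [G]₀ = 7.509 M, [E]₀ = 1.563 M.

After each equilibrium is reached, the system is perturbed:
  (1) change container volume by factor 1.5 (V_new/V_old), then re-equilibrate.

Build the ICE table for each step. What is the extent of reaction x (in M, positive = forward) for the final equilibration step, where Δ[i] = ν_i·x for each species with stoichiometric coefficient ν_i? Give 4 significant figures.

Q₀ = 0.2082 vs Keq = 3.4450e+04 ⇒ Q<K, forward
Step 1:
                   G          E
  I            7.509      1.563
  C           -7.509      7.509
  E       2.6333e-04      9.072
  solve Keq expr → x = 7.509; check Q = 3.4450e+04
Then change container volume by factor 1.5 (V_new/V_old).
Step 2:
                   G          E
  I       1.7555e-04      6.048
  C                0          0
  E       1.7555e-04      6.048
  solve Keq expr → x = 0; check Q = 3.4450e+04

x = 0 M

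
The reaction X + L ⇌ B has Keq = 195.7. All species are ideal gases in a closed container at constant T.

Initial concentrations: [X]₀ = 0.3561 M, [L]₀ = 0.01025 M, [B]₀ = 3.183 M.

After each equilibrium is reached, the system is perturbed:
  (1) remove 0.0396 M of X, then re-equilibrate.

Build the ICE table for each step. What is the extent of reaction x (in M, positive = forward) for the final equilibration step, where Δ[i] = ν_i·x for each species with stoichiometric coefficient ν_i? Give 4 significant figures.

x = -0.00413 M

Q₀ = 872 vs Keq = 195.7 ⇒ Q>K, reverse
Step 1:
                   X          L          B
  Initial     0.3561    0.01025      3.183
  Change     0.03132    0.03132   -0.03132
  Equil       0.3874    0.04157      3.152
  solve Keq expr → x = -0.03132; check Q = 195.7
Then remove 0.0396 M of X.
Step 2:
                   X          L          B
  Initial     0.3478    0.04157      3.152
  Change     0.00413    0.00413   -0.00413
  Equil       0.3519     0.0457      3.148
  solve Keq expr → x = -0.00413; check Q = 195.7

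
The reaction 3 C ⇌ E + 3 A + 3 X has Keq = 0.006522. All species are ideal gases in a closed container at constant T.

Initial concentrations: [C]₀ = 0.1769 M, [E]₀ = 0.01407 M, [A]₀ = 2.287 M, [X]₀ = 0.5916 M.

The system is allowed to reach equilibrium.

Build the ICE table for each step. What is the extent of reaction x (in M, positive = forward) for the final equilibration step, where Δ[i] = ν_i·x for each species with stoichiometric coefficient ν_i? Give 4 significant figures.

Q₀ = 6.295 vs Keq = 0.006522 ⇒ Q>K, reverse
Step 1:
                   C          E          A          X
  I           0.1769    0.01407      2.287     0.5916
  C           0.0421   -0.01403    -0.0421    -0.0421
  E            0.219 3.6494e-05      2.245     0.5495
  solve Keq expr → x = -0.01403; check Q = 0.006522

x = -0.01403 M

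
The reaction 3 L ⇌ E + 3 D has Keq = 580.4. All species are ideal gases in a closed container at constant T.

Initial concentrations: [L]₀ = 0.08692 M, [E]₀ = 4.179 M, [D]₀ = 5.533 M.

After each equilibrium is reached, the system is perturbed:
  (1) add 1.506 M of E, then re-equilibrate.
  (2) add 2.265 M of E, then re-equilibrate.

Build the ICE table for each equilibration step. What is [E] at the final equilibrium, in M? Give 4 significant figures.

[E]_eq = 7.621 M

Q₀ = 1.0779e+06 vs Keq = 580.4 ⇒ Q>K, reverse
Step 1:
                   L          E          D
  init       0.08692      4.179      5.533
  Δ           0.8059    -0.2686    -0.8059
  eq          0.8928       3.91      4.727
  solve Keq expr → x = -0.2686; check Q = 580.4
Then add 1.506 M of E.
Step 2:
                   L          E          D
  init        0.8928      5.416      4.727
  Δ          0.08322   -0.02774   -0.08322
  eq           0.976      5.389      4.644
  solve Keq expr → x = -0.02774; check Q = 580.4
Then add 2.265 M of E.
Step 3:
                   L          E          D
  init         0.976      7.654      4.644
  Δ          0.09674   -0.03225   -0.09674
  eq           1.073      7.621      4.547
  solve Keq expr → x = -0.03225; check Q = 580.4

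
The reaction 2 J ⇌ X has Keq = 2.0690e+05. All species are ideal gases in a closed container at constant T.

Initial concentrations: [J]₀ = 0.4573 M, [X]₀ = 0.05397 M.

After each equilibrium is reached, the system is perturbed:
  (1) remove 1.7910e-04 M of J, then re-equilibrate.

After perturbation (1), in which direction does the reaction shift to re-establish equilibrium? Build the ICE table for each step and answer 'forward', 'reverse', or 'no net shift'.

Q₀ = 0.2581 vs Keq = 2.0690e+05 ⇒ Q<K, forward
Step 1:
                    J           X
  init         0.4573     0.05397
  Δ           -0.4561      0.2281
  eq         0.001168       0.282
  solve Keq expr → x = 0.2281; check Q = 2.0690e+05
Then remove 1.7910e-04 M of J.
Step 2:
                    J           X
  init     9.8844e-04       0.282
  Δ        1.7891e-04 -8.9457e-05
  eq         0.001167      0.2819
  solve Keq expr → x = -8.9457e-05; check Q = 2.0690e+05

Direction: reverse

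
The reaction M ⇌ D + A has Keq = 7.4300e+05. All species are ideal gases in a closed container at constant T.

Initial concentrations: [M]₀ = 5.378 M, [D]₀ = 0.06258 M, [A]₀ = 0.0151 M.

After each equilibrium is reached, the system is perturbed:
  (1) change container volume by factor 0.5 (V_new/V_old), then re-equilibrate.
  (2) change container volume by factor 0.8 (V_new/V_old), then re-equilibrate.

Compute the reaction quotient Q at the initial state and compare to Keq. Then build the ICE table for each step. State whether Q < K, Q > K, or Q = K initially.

Q₀ = 1.7571e-04; Q < K (proceeds forward)

Q₀ = 1.7571e-04 vs Keq = 7.4300e+05 ⇒ Q<K, forward
Step 1:
                    M           D           A
  init          5.378     0.06258      0.0151
  Δ            -5.378       5.378       5.378
  eq       3.9490e-05       5.441       5.393
  solve Keq expr → x = 5.378; check Q = 7.4300e+05
Then change container volume by factor 0.5 (V_new/V_old).
Step 2:
                    M           D           A
  init     7.8980e-05       10.88       10.79
  Δ        7.8978e-05 -7.8978e-05 -7.8978e-05
  eq       1.5796e-04       10.88       10.79
  solve Keq expr → x = -7.8978e-05; check Q = 7.4300e+05
Then change container volume by factor 0.8 (V_new/V_old).
Step 3:
                    M           D           A
  init     1.9745e-04        13.6       13.48
  Δ        4.9360e-05 -4.9360e-05 -4.9360e-05
  eq       2.4681e-04        13.6       13.48
  solve Keq expr → x = -4.9360e-05; check Q = 7.4300e+05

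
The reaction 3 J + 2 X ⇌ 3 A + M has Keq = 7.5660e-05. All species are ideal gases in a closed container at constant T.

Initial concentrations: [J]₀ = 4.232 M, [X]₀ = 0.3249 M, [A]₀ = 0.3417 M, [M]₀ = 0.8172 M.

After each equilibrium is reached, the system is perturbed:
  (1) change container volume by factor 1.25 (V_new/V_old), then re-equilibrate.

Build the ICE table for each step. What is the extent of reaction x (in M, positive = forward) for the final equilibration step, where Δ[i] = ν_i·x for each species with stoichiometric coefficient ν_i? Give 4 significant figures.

x = -0.002076 M

Q₀ = 0.004075 vs Keq = 7.5660e-05 ⇒ Q>K, reverse
Step 1:
                   J          X          A          M
  Initial      4.232     0.3249     0.3417     0.8172
  Change      0.2164     0.1443    -0.2164   -0.07213
  Equil        4.448     0.4692     0.1253     0.7451
  solve Keq expr → x = -0.07213; check Q = 7.5660e-05
Then change container volume by factor 1.25 (V_new/V_old).
Step 2:
                   J          X          A          M
  Initial      3.559     0.3753     0.1002     0.5961
  Change    0.006228   0.004152  -0.006228  -0.002076
  Equil        3.565     0.3795    0.09402      0.594
  solve Keq expr → x = -0.002076; check Q = 7.5660e-05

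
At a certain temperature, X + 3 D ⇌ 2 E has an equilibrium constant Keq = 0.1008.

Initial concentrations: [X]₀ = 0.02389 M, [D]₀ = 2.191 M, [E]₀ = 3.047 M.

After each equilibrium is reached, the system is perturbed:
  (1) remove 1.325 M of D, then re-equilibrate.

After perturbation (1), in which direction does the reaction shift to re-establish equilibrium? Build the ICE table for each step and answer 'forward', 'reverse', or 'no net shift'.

Q₀ = 36.95 vs Keq = 0.1008 ⇒ Q>K, reverse
Step 1:
                   X          D          E
  Initial    0.02389      2.191      3.047
  Change      0.5738      1.721     -1.148
  Equil       0.5977      3.912      1.899
  solve Keq expr → x = -0.5738; check Q = 0.1008
Then remove 1.325 M of D.
Step 2:
                   X          D          E
  Initial     0.5977      2.587      1.899
  Change      0.1783     0.5348    -0.3565
  Equil       0.7759      3.122      1.543
  solve Keq expr → x = -0.1783; check Q = 0.1008

Direction: reverse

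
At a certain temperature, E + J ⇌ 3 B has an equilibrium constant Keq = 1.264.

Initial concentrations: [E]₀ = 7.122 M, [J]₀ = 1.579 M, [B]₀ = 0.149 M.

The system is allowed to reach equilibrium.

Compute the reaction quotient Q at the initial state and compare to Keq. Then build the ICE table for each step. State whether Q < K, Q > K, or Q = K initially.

Q₀ = 2.9415e-04 vs Keq = 1.264 ⇒ Q<K, forward
Step 1:
                  E         J         B
  init        7.122     1.579     0.149
  Δ          -0.615    -0.615     1.845
  eq          6.507     0.964     1.994
  solve Keq expr → x = 0.615; check Q = 1.264

Q₀ = 2.9415e-04; Q < K (proceeds forward)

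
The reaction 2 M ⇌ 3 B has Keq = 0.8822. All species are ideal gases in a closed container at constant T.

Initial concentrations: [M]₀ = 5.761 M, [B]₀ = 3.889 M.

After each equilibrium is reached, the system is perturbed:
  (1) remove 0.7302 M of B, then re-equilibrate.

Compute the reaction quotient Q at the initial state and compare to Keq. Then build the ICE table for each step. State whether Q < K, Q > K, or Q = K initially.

Q₀ = 1.772; Q > K (proceeds reverse)

Q₀ = 1.772 vs Keq = 0.8822 ⇒ Q>K, reverse
Step 1:
                  M         B
  init        5.761     3.889
  Δ          0.4356   -0.6534
  eq          6.197     3.236
  solve Keq expr → x = -0.2178; check Q = 0.8822
Then remove 0.7302 M of B.
Step 2:
                  M         B
  init        6.197     2.505
  Δ         -0.3943    0.5914
  eq          5.802     3.097
  solve Keq expr → x = 0.1971; check Q = 0.8822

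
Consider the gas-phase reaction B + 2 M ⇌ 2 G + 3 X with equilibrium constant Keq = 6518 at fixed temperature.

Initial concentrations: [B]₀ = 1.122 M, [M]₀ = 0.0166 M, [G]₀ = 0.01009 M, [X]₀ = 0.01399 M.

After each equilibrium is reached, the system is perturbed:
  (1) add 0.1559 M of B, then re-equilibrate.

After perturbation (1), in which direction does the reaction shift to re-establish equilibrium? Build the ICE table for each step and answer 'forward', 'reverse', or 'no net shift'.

Direction: forward

Q₀ = 9.0163e-07 vs Keq = 6518 ⇒ Q<K, forward
Step 1:
                    B           M           G           X
  init          1.122      0.0166     0.01009     0.01399
  Δ         -0.008299     -0.0166      0.0166      0.0249
  eq            1.114  2.4020e-06     0.02669     0.03889
  solve Keq expr → x = 0.008299; check Q = 6518
Then add 0.1559 M of B.
Step 2:
                    B           M           G           X
  init           1.27  2.4020e-06     0.02669     0.03889
  Δ       -7.6135e-08 -1.5227e-07  1.5227e-07  2.2840e-07
  eq             1.27  2.2497e-06     0.02669     0.03889
  solve Keq expr → x = 7.6135e-08; check Q = 6518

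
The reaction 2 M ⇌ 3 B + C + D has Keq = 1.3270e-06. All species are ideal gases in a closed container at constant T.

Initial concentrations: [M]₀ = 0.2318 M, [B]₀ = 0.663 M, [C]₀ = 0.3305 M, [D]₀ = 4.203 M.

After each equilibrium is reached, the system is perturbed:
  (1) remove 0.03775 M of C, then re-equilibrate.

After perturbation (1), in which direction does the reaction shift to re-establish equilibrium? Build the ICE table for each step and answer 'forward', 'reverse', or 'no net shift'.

Q₀ = 7.534 vs Keq = 1.3270e-06 ⇒ Q>K, reverse
Step 1:
                    M           B           C           D
  init         0.2318       0.663      0.3305       4.203
  Δ            0.4347     -0.6521     -0.2174     -0.2174
  eq           0.6665     0.01093      0.1131       3.986
  solve Keq expr → x = -0.2174; check Q = 1.3270e-06
Then remove 0.03775 M of C.
Step 2:
                    M           B           C           D
  init         0.6665     0.01093     0.07539       3.986
  Δ         -0.001028    0.001543  5.1418e-04  5.1418e-04
  eq           0.6655     0.01248     0.07591       3.986
  solve Keq expr → x = 5.1418e-04; check Q = 1.3270e-06

Direction: forward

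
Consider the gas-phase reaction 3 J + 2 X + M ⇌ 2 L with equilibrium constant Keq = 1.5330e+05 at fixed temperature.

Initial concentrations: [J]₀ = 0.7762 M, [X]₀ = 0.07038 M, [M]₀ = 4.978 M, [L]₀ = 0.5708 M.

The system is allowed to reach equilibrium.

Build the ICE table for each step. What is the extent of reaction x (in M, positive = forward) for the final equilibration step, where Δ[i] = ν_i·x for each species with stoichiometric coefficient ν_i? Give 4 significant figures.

x = 0.03452 M

Q₀ = 28.25 vs Keq = 1.5330e+05 ⇒ Q<K, forward
Step 1:
                    J           X           M           L
  Initial      0.7762     0.07038       4.978      0.5708
  Change      -0.1036    -0.06905    -0.03452     0.06905
  Equil        0.6726    0.001332       4.943      0.6398
  solve Keq expr → x = 0.03452; check Q = 1.5330e+05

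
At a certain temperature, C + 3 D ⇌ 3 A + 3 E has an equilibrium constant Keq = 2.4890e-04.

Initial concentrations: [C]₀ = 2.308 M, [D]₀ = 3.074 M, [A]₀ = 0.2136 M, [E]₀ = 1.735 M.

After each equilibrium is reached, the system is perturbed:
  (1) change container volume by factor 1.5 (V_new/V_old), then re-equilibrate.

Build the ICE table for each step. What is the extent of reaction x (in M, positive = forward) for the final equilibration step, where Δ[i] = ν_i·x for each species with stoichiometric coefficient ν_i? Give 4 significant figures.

Q₀ = 7.5920e-04 vs Keq = 2.4890e-04 ⇒ Q>K, reverse
Step 1:
                    C           D           A           E
  init          2.308       3.074      0.2136       1.735
  Δ           0.01931     0.05793    -0.05793    -0.05793
  eq            2.327       3.132      0.1557       1.677
  solve Keq expr → x = -0.01931; check Q = 2.4890e-04
Then change container volume by factor 1.5 (V_new/V_old).
Step 2:
                    C           D           A           E
  init          1.552       2.088      0.1038       1.118
  Δ         -0.009009    -0.02703     0.02703     0.02703
  eq            1.543       2.061      0.1308       1.145
  solve Keq expr → x = 0.009009; check Q = 2.4890e-04

x = 0.009009 M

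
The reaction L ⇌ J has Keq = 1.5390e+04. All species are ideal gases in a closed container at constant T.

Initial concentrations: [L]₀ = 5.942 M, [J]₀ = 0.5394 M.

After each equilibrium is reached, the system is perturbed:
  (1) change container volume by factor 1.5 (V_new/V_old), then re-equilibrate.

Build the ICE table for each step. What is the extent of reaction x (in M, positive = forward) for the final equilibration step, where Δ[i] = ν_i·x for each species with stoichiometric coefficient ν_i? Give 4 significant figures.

Q₀ = 0.09078 vs Keq = 1.5390e+04 ⇒ Q<K, forward
Step 1:
                    L           J
  I             5.942      0.5394
  C            -5.942       5.942
  E        4.2112e-04       6.481
  solve Keq expr → x = 5.942; check Q = 1.5390e+04
Then change container volume by factor 1.5 (V_new/V_old).
Step 2:
                    L           J
  I        2.8074e-04       4.321
  C                 0           0
  E        2.8074e-04       4.321
  solve Keq expr → x = 0; check Q = 1.5390e+04

x = 0 M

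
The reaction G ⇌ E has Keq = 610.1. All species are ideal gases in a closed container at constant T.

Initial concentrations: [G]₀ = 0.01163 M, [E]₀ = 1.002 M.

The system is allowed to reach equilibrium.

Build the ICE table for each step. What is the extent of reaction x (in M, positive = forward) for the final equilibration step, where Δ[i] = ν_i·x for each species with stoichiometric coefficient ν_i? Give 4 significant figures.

Q₀ = 86.16 vs Keq = 610.1 ⇒ Q<K, forward
Step 1:
                    G           E
  Initial     0.01163       1.002
  Change    -0.009971    0.009971
  Equil      0.001659       1.012
  solve Keq expr → x = 0.009971; check Q = 610.1

x = 0.009971 M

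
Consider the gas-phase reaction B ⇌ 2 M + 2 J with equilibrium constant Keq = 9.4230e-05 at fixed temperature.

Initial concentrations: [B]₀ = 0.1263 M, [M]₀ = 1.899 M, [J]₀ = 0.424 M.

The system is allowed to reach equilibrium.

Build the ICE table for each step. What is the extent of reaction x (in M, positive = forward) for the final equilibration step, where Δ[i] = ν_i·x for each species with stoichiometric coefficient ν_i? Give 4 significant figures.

Q₀ = 5.133 vs Keq = 9.4230e-05 ⇒ Q>K, reverse
Step 1:
                   B          M          J
  init        0.1263      1.899      0.424
  Δ           0.2101    -0.4202    -0.4202
  eq          0.3364      1.479   0.003807
  solve Keq expr → x = -0.2101; check Q = 9.4230e-05

x = -0.2101 M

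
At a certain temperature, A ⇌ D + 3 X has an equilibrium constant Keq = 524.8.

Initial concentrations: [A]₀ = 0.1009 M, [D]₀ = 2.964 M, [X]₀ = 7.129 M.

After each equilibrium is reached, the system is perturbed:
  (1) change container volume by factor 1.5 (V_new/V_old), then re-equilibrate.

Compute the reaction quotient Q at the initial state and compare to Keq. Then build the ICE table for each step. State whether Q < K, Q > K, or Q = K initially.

Q₀ = 1.0643e+04 vs Keq = 524.8 ⇒ Q>K, reverse
Step 1:
                   A          D          X
  Initial     0.1009      2.964      7.129
  Change      0.5922    -0.5922     -1.776
  Equil       0.6931      2.372      5.353
  solve Keq expr → x = -0.5922; check Q = 524.8
Then change container volume by factor 1.5 (V_new/V_old).
Step 2:
                   A          D          X
  Initial      0.462      1.581      3.568
  Change     -0.2097     0.2097      0.629
  Equil       0.2524      1.791      4.197
  solve Keq expr → x = 0.2097; check Q = 524.8

Q₀ = 1.0643e+04; Q > K (proceeds reverse)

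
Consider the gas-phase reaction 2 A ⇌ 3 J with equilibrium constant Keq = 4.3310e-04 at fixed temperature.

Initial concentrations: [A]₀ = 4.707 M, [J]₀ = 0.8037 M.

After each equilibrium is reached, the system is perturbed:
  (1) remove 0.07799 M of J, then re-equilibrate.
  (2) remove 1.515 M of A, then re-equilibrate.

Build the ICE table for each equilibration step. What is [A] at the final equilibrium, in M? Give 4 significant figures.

[A]_eq = 3.558 M

Q₀ = 0.02343 vs Keq = 4.3310e-04 ⇒ Q>K, reverse
Step 1:
                    A           J
  Initial       4.707      0.8037
  Change       0.3865     -0.5797
  Equil         5.093       0.224
  solve Keq expr → x = -0.1932; check Q = 4.3310e-04
Then remove 0.07799 M of J.
Step 2:
                    A           J
  Initial       5.093       0.146
  Change       -0.051     0.07649
  Equil         5.042      0.2225
  solve Keq expr → x = 0.0255; check Q = 4.3310e-04
Then remove 1.515 M of A.
Step 3:
                    A           J
  Initial       3.527      0.2225
  Change      0.03076    -0.04614
  Equil         3.558      0.1763
  solve Keq expr → x = -0.01538; check Q = 4.3310e-04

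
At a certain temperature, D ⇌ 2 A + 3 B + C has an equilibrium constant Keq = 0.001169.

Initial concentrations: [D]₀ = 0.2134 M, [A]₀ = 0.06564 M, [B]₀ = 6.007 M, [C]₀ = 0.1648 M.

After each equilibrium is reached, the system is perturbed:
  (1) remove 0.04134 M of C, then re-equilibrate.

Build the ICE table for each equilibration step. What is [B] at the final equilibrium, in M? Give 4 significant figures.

[B]_eq = 5.914 M

Q₀ = 0.7212 vs Keq = 0.001169 ⇒ Q>K, reverse
Step 1:
                    D           A           B           C
  Initial      0.2134     0.06564       6.007      0.1648
  Change      0.03121    -0.06242    -0.09363    -0.03121
  Equil        0.2446    0.003217       5.913      0.1336
  solve Keq expr → x = -0.03121; check Q = 0.001169
Then remove 0.04134 M of C.
Step 2:
                    D           A           B           C
  Initial      0.2446    0.003217       5.913     0.09225
  Change  -3.2207e-04  6.4414e-04  9.6622e-04  3.2207e-04
  Equil        0.2443    0.003862       5.914     0.09257
  solve Keq expr → x = 3.2207e-04; check Q = 0.001169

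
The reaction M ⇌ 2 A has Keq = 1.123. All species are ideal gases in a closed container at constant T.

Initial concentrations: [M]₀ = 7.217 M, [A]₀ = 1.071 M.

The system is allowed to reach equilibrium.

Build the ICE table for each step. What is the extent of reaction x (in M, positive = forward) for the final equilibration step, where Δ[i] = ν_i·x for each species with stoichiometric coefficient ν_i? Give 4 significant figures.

Q₀ = 0.1589 vs Keq = 1.123 ⇒ Q<K, forward
Step 1:
                    M           A
  init          7.217       1.071
  Δ           -0.8061       1.612
  eq            6.411       2.683
  solve Keq expr → x = 0.8061; check Q = 1.123

x = 0.8061 M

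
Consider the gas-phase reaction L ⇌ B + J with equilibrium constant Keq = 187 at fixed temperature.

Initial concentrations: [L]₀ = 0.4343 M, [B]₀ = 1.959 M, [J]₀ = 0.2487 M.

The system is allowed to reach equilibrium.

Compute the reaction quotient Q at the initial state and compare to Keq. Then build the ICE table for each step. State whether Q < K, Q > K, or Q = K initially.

Q₀ = 1.122 vs Keq = 187 ⇒ Q<K, forward
Step 1:
                   L          B          J
  init        0.4343      1.959     0.2487
  Δ          -0.4257     0.4257     0.4257
  eq          0.0086      2.385     0.6744
  solve Keq expr → x = 0.4257; check Q = 187

Q₀ = 1.122; Q < K (proceeds forward)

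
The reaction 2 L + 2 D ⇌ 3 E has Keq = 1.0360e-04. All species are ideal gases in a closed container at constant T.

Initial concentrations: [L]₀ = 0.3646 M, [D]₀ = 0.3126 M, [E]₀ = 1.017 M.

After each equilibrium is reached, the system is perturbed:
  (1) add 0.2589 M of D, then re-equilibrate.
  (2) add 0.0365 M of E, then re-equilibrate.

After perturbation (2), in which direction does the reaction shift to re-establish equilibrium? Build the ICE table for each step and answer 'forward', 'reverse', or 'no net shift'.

Direction: reverse

Q₀ = 80.98 vs Keq = 1.0360e-04 ⇒ Q>K, reverse
Step 1:
                   L          D          E
  I           0.3646     0.3126      1.017
  C           0.6473     0.6473    -0.9709
  E            1.012     0.9599    0.04606
  solve Keq expr → x = -0.3236; check Q = 1.0360e-04
Then add 0.2589 M of D.
Step 2:
                   L          D          E
  I            1.012      1.219    0.04606
  C        -0.005079  -0.005079   0.007619
  E            1.007      1.214    0.05368
  solve Keq expr → x = 0.00254; check Q = 1.0360e-04
Then add 0.0365 M of E.
Step 3:
                   L          D          E
  I            1.007      1.214    0.09018
  C          0.02332    0.02332   -0.03498
  E             1.03      1.237     0.0552
  solve Keq expr → x = -0.01166; check Q = 1.0360e-04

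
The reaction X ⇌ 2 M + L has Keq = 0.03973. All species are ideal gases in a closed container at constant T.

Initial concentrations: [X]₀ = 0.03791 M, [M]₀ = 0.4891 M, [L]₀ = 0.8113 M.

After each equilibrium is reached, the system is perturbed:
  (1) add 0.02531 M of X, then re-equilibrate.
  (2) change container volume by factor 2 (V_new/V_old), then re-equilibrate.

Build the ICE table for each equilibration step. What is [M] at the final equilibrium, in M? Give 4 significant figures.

Q₀ = 5.119 vs Keq = 0.03973 ⇒ Q>K, reverse
Step 1:
                  X         M         L
  init      0.03791    0.4891    0.8113
  Δ          0.1851   -0.3702   -0.1851
  eq          0.223    0.1189    0.6262
  solve Keq expr → x = -0.1851; check Q = 0.03973
Then add 0.02531 M of X.
Step 2:
                  X         M         L
  init       0.2483    0.1189    0.6262
  Δ       -0.002792  0.005584  0.002792
  eq         0.2455    0.1245     0.629
  solve Keq expr → x = 0.002792; check Q = 0.03973
Then change container volume by factor 2 (V_new/V_old).
Step 3:
                  X         M         L
  init       0.1228   0.06226    0.3145
  Δ        -0.02304   0.04607   0.02304
  eq        0.09972    0.1083    0.3375
  solve Keq expr → x = 0.02304; check Q = 0.03973

[M]_eq = 0.1083 M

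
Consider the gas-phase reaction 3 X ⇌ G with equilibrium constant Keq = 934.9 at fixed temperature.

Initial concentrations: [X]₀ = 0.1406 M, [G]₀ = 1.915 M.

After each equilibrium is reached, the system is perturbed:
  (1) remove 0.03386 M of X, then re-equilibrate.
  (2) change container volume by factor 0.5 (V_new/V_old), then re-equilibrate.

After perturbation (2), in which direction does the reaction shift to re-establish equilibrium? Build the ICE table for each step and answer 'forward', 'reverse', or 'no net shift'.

Q₀ = 689 vs Keq = 934.9 ⇒ Q<K, forward
Step 1:
                  X         G
  Initial    0.1406     1.915
  Change    -0.0135    0.0045
  Equil      0.1271      1.92
  solve Keq expr → x = 0.0045; check Q = 934.9
Then remove 0.03386 M of X.
Step 2:
                  X         G
  Initial   0.09324      1.92
  Change    0.03361   -0.0112
  Equil      0.1269     1.908
  solve Keq expr → x = -0.0112; check Q = 934.9
Then change container volume by factor 0.5 (V_new/V_old).
Step 3:
                  X         G
  Initial    0.2537     3.817
  Change   -0.09345   0.03115
  Equil      0.1603     3.848
  solve Keq expr → x = 0.03115; check Q = 934.9

Direction: forward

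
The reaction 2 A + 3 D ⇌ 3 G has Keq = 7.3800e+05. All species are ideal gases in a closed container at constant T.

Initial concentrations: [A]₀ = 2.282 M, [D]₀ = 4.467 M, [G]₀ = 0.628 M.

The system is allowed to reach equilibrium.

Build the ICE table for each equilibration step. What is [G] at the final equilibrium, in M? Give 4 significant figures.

[G]_eq = 4.038 M

Q₀ = 5.3358e-04 vs Keq = 7.3800e+05 ⇒ Q<K, forward
Step 1:
                   A          D          G
  Initial      2.282      4.467      0.628
  Change      -2.273      -3.41       3.41
  Equil     0.008691      1.057      4.038
  solve Keq expr → x = 1.137; check Q = 7.3800e+05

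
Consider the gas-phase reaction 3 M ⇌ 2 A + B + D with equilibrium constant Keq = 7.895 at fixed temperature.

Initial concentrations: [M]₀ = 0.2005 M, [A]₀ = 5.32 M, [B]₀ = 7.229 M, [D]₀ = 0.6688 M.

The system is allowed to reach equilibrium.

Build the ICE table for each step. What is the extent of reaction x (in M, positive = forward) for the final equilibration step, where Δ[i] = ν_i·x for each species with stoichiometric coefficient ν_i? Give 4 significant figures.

x = -0.4486 M

Q₀ = 1.6977e+04 vs Keq = 7.895 ⇒ Q>K, reverse
Step 1:
                  M         A         B         D
  init       0.2005      5.32     7.229    0.6688
  Δ           1.346   -0.8973   -0.4486   -0.4486
  eq          1.546     4.423      6.78    0.2202
  solve Keq expr → x = -0.4486; check Q = 7.895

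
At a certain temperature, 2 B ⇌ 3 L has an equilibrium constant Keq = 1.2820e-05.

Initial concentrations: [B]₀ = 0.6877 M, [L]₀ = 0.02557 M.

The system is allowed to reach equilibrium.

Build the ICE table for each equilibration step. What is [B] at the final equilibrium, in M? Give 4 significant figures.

[B]_eq = 0.6925 M

Q₀ = 3.5350e-05 vs Keq = 1.2820e-05 ⇒ Q>K, reverse
Step 1:
                   B          L
  I           0.6877    0.02557
  C         0.004833   -0.00725
  E           0.6925    0.01832
  solve Keq expr → x = -0.002417; check Q = 1.2820e-05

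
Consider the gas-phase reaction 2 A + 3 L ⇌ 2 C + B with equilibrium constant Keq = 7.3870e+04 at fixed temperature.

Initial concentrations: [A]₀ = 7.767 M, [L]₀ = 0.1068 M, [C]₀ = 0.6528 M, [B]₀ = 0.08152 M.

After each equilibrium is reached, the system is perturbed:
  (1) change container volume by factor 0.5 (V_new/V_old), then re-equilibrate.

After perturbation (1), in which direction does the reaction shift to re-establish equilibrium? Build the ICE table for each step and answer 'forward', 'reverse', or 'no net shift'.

Q₀ = 0.4727 vs Keq = 7.3870e+04 ⇒ Q<K, forward
Step 1:
                  A         L         C         B
  I           7.767    0.1068    0.6528   0.08152
  C         -0.0696   -0.1044    0.0696    0.0348
  E           7.697  0.002403    0.7224    0.1163
  solve Keq expr → x = 0.0348; check Q = 7.3870e+04
Then change container volume by factor 0.5 (V_new/V_old).
Step 2:
                  A         L         C         B
  I           15.39  0.004805     1.445    0.2326
  C       -0.001182 -0.001774  0.001182 5.9125e-04
  E           15.39  0.003031     1.446    0.2332
  solve Keq expr → x = 5.9125e-04; check Q = 7.3870e+04

Direction: forward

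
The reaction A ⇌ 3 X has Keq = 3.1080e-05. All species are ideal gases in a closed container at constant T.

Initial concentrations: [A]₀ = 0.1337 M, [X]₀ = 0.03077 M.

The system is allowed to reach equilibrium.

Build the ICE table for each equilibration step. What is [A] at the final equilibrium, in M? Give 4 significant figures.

Q₀ = 2.1790e-04 vs Keq = 3.1080e-05 ⇒ Q>K, reverse
Step 1:
                  A         X
  init       0.1337   0.03077
  Δ        0.004834   -0.0145
  eq         0.1385   0.01627
  solve Keq expr → x = -0.004834; check Q = 3.1080e-05

[A]_eq = 0.1385 M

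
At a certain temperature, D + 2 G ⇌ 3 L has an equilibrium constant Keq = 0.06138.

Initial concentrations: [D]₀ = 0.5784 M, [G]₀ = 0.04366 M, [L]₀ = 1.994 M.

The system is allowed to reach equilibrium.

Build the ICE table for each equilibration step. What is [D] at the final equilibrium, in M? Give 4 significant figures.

Q₀ = 7191 vs Keq = 0.06138 ⇒ Q>K, reverse
Step 1:
                  D         G         L
  init       0.5784   0.04366     1.994
  Δ          0.5213     1.043    -1.564
  eq            1.1     1.086    0.4302
  solve Keq expr → x = -0.5213; check Q = 0.06138

[D]_eq = 1.1 M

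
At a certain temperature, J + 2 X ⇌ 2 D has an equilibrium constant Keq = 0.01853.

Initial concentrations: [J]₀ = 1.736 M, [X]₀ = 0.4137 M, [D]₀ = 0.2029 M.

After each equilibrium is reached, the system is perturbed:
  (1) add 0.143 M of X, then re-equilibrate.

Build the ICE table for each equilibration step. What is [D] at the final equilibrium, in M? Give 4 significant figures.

[D]_eq = 0.1167 M

Q₀ = 0.1386 vs Keq = 0.01853 ⇒ Q>K, reverse
Step 1:
                   J          X          D
  I            1.736     0.4137     0.2029
  C          0.05395     0.1079    -0.1079
  E             1.79     0.5216    0.09499
  solve Keq expr → x = -0.05395; check Q = 0.01853
Then add 0.143 M of X.
Step 2:
                   J          X          D
  I             1.79     0.6646    0.09499
  C         -0.01086   -0.02173    0.02173
  E            1.779     0.6429     0.1167
  solve Keq expr → x = 0.01086; check Q = 0.01853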